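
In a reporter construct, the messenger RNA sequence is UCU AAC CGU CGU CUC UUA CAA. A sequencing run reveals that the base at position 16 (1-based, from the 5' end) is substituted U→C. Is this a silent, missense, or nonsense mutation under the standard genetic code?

silent

Position 16 falls in codon 6: UUA → Leu.
After the substitution the codon is CUA → Leu.
Both encode Leu, so the change is synonymous.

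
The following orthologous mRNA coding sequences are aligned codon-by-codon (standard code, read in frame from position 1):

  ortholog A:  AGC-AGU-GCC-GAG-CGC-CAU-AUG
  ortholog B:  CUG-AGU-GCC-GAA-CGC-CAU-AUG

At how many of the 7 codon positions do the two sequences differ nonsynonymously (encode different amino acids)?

Codon 1: AGC Ser / CUG Leu — nonsynonymous.
Codon 2: AGU Ser / AGU Ser — identical.
Codon 3: GCC Ala / GCC Ala — identical.
Codon 4: GAG Glu / GAA Glu — synonymous.
Codon 5: CGC Arg / CGC Arg — identical.
Codon 6: CAU His / CAU His — identical.
Codon 7: AUG Met / AUG Met — identical.
Nonsynonymous differences: 1.

1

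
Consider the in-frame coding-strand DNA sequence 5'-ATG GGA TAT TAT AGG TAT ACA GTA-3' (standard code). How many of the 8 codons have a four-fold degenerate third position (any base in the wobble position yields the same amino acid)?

Codon 1 ATG (Met): third position 1-fold.
Codon 2 GGA (Gly): third position 4-fold.
Codon 3 TAT (Tyr): third position 2-fold.
Codon 4 TAT (Tyr): third position 2-fold.
Codon 5 AGG (Arg): third position 2-fold.
Codon 6 TAT (Tyr): third position 2-fold.
Codon 7 ACA (Thr): third position 4-fold.
Codon 8 GTA (Val): third position 4-fold.
Four-fold degenerate third positions: 3.

3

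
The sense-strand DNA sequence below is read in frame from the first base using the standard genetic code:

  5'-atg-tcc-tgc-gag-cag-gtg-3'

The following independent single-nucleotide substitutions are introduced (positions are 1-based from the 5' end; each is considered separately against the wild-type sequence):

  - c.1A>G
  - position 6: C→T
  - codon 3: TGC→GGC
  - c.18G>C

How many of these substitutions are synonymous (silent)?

2

Codon 1: ATG (Met) → GTG (Val) — missense.
Codon 2: TCC (Ser) → TCT (Ser) — synonymous.
Codon 3: TGC (Cys) → GGC (Gly) — missense.
Codon 6: GTG (Val) → GTC (Val) — synonymous.
Synonymous: 2 of 4.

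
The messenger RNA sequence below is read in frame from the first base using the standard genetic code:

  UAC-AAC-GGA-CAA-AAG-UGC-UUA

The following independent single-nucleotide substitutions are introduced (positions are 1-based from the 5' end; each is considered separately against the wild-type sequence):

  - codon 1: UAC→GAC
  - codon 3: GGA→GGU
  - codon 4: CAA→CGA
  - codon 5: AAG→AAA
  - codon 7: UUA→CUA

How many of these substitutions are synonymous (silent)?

3

Codon 1: UAC (Tyr) → GAC (Asp) — missense.
Codon 3: GGA (Gly) → GGU (Gly) — synonymous.
Codon 4: CAA (Gln) → CGA (Arg) — missense.
Codon 5: AAG (Lys) → AAA (Lys) — synonymous.
Codon 7: UUA (Leu) → CUA (Leu) — synonymous.
Synonymous: 3 of 5.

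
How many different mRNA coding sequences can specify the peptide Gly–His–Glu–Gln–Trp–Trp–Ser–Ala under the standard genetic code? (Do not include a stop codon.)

768

Gly: 4 codons.
His: 2 codons.
Glu: 2 codons.
Gln: 2 codons.
Trp: 1 codon.
Trp: 1 codon.
Ser: 6 codons.
Ala: 4 codons.
4 × 2 × 2 × 2 × 1 × 1 × 6 × 4 = 768.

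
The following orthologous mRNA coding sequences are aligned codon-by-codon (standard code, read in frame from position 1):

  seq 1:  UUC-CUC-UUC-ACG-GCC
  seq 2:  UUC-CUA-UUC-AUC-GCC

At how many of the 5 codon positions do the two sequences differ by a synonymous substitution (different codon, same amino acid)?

Codon 1: UUC Phe / UUC Phe — identical.
Codon 2: CUC Leu / CUA Leu — synonymous.
Codon 3: UUC Phe / UUC Phe — identical.
Codon 4: ACG Thr / AUC Ile — nonsynonymous.
Codon 5: GCC Ala / GCC Ala — identical.
Synonymous differences: 1.

1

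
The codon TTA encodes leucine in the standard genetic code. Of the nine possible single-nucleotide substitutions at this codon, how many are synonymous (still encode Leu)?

2

Position 1: CTA → 1 synonymous.
Position 2: none → 0 synonymous.
Position 3: TTG → 1 synonymous.
Total: 1 + 0 + 1 = 2.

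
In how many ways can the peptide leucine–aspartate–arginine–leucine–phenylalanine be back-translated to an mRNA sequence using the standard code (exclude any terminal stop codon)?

Leu: 6 codons.
Asp: 2 codons.
Arg: 6 codons.
Leu: 6 codons.
Phe: 2 codons.
6 × 2 × 6 × 6 × 2 = 864.

864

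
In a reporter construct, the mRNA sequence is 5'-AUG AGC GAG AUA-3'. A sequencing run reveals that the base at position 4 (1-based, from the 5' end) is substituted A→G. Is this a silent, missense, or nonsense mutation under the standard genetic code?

missense

Position 4 falls in codon 2: AGC → Ser.
After the substitution the codon is GGC → Gly.
Ser ≠ Gly, so this is a missense mutation.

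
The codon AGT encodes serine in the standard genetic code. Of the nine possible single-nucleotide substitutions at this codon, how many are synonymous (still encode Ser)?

1

Position 1: none → 0 synonymous.
Position 2: none → 0 synonymous.
Position 3: AGC → 1 synonymous.
Total: 0 + 0 + 1 = 1.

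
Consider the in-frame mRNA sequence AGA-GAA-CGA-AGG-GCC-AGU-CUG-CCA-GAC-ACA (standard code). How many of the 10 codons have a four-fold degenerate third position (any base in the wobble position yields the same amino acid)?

Codon 1 AGA (Arg): third position 2-fold.
Codon 2 GAA (Glu): third position 2-fold.
Codon 3 CGA (Arg): third position 4-fold.
Codon 4 AGG (Arg): third position 2-fold.
Codon 5 GCC (Ala): third position 4-fold.
Codon 6 AGU (Ser): third position 2-fold.
Codon 7 CUG (Leu): third position 4-fold.
Codon 8 CCA (Pro): third position 4-fold.
Codon 9 GAC (Asp): third position 2-fold.
Codon 10 ACA (Thr): third position 4-fold.
Four-fold degenerate third positions: 5.

5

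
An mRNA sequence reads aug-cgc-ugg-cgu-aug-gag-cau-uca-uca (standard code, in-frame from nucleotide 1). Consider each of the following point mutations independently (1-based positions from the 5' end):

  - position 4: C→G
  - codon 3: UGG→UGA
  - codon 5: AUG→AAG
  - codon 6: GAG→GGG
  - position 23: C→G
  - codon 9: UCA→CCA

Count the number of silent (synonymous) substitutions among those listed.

0

Codon 2: CGC (Arg) → GGC (Gly) — missense.
Codon 3: UGG (Trp) → UGA (Stop) — nonsense.
Codon 5: AUG (Met) → AAG (Lys) — missense.
Codon 6: GAG (Glu) → GGG (Gly) — missense.
Codon 8: UCA (Ser) → UGA (Stop) — nonsense.
Codon 9: UCA (Ser) → CCA (Pro) — missense.
Synonymous: 0 of 6.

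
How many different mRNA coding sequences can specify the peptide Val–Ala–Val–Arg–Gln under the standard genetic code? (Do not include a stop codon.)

768

Val: 4 codons.
Ala: 4 codons.
Val: 4 codons.
Arg: 6 codons.
Gln: 2 codons.
4 × 4 × 4 × 6 × 2 = 768.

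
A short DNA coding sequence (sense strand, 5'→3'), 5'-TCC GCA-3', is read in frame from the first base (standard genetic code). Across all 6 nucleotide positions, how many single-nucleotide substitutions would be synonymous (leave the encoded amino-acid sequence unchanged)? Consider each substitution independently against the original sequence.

6

Codon 1 (TCC, Ser): 3 synonymous substitutions.
Codon 2 (GCA, Ala): 3 synonymous substitutions.
Total: 3 + 3 = 6.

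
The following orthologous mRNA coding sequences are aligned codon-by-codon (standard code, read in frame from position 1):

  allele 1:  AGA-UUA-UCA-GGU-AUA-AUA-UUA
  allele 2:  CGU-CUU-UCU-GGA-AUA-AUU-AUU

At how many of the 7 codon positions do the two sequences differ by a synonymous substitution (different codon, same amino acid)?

5

Codon 1: AGA Arg / CGU Arg — synonymous.
Codon 2: UUA Leu / CUU Leu — synonymous.
Codon 3: UCA Ser / UCU Ser — synonymous.
Codon 4: GGU Gly / GGA Gly — synonymous.
Codon 5: AUA Ile / AUA Ile — identical.
Codon 6: AUA Ile / AUU Ile — synonymous.
Codon 7: UUA Leu / AUU Ile — nonsynonymous.
Synonymous differences: 5.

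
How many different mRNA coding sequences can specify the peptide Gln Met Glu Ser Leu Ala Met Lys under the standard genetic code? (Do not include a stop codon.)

Gln: 2 codons.
Met: 1 codon.
Glu: 2 codons.
Ser: 6 codons.
Leu: 6 codons.
Ala: 4 codons.
Met: 1 codon.
Lys: 2 codons.
2 × 1 × 2 × 6 × 6 × 4 × 1 × 2 = 1152.

1152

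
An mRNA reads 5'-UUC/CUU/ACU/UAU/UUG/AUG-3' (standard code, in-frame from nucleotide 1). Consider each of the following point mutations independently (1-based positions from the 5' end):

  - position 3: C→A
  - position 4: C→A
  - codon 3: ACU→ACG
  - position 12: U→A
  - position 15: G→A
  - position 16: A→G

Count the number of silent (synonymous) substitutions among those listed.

Codon 1: UUC (Phe) → UUA (Leu) — missense.
Codon 2: CUU (Leu) → AUU (Ile) — missense.
Codon 3: ACU (Thr) → ACG (Thr) — synonymous.
Codon 4: UAU (Tyr) → UAA (Stop) — nonsense.
Codon 5: UUG (Leu) → UUA (Leu) — synonymous.
Codon 6: AUG (Met) → GUG (Val) — missense.
Synonymous: 2 of 6.

2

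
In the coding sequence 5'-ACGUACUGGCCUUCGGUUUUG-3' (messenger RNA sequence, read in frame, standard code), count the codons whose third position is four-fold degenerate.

4

Codon 1 ACG (Thr): third position 4-fold.
Codon 2 UAC (Tyr): third position 2-fold.
Codon 3 UGG (Trp): third position 1-fold.
Codon 4 CCU (Pro): third position 4-fold.
Codon 5 UCG (Ser): third position 4-fold.
Codon 6 GUU (Val): third position 4-fold.
Codon 7 UUG (Leu): third position 2-fold.
Four-fold degenerate third positions: 4.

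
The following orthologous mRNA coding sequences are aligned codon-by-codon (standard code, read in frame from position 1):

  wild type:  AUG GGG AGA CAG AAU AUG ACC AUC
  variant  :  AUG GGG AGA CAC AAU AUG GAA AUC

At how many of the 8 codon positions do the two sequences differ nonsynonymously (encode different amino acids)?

Codon 1: AUG Met / AUG Met — identical.
Codon 2: GGG Gly / GGG Gly — identical.
Codon 3: AGA Arg / AGA Arg — identical.
Codon 4: CAG Gln / CAC His — nonsynonymous.
Codon 5: AAU Asn / AAU Asn — identical.
Codon 6: AUG Met / AUG Met — identical.
Codon 7: ACC Thr / GAA Glu — nonsynonymous.
Codon 8: AUC Ile / AUC Ile — identical.
Nonsynonymous differences: 2.

2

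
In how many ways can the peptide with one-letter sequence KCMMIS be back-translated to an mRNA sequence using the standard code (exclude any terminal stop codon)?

Lys: 2 codons.
Cys: 2 codons.
Met: 1 codon.
Met: 1 codon.
Ile: 3 codons.
Ser: 6 codons.
2 × 2 × 1 × 1 × 3 × 6 = 72.

72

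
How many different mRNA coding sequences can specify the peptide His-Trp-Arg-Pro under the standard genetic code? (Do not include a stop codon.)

His: 2 codons.
Trp: 1 codon.
Arg: 6 codons.
Pro: 4 codons.
2 × 1 × 6 × 4 = 48.

48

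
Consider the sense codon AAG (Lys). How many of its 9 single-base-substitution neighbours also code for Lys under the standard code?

1

Position 1: none → 0 synonymous.
Position 2: none → 0 synonymous.
Position 3: AAA → 1 synonymous.
Total: 0 + 0 + 1 = 1.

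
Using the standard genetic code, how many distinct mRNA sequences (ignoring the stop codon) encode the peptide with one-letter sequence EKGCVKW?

Glu: 2 codons.
Lys: 2 codons.
Gly: 4 codons.
Cys: 2 codons.
Val: 4 codons.
Lys: 2 codons.
Trp: 1 codon.
2 × 2 × 4 × 2 × 4 × 2 × 1 = 256.

256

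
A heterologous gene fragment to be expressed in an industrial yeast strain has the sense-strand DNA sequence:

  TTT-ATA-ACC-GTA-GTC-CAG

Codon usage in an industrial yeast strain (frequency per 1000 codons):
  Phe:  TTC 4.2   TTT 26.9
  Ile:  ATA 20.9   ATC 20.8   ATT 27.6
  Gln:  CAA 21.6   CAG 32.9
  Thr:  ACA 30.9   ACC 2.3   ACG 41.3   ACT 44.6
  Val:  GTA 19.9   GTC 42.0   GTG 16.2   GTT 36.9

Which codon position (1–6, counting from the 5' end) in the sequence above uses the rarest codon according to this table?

Codon 1 TTT (Phe): 26.9 per 1000.
Codon 2 ATA (Ile): 20.9 per 1000.
Codon 3 ACC (Thr): 2.3 per 1000.
Codon 4 GTA (Val): 19.9 per 1000.
Codon 5 GTC (Val): 42.0 per 1000.
Codon 6 CAG (Gln): 32.9 per 1000.
Lowest frequency is 2.3 at codon 3.

3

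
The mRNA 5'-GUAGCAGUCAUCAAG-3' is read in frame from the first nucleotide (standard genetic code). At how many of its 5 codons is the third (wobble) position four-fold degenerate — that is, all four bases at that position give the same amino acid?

3

Codon 1 GUA (Val): third position 4-fold.
Codon 2 GCA (Ala): third position 4-fold.
Codon 3 GUC (Val): third position 4-fold.
Codon 4 AUC (Ile): third position 3-fold.
Codon 5 AAG (Lys): third position 2-fold.
Four-fold degenerate third positions: 3.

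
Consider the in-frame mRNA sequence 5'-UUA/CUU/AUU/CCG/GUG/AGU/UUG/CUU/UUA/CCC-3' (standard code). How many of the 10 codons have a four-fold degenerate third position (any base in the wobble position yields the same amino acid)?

5

Codon 1 UUA (Leu): third position 2-fold.
Codon 2 CUU (Leu): third position 4-fold.
Codon 3 AUU (Ile): third position 3-fold.
Codon 4 CCG (Pro): third position 4-fold.
Codon 5 GUG (Val): third position 4-fold.
Codon 6 AGU (Ser): third position 2-fold.
Codon 7 UUG (Leu): third position 2-fold.
Codon 8 CUU (Leu): third position 4-fold.
Codon 9 UUA (Leu): third position 2-fold.
Codon 10 CCC (Pro): third position 4-fold.
Four-fold degenerate third positions: 5.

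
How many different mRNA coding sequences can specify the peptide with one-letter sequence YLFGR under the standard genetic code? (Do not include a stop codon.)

576

Tyr: 2 codons.
Leu: 6 codons.
Phe: 2 codons.
Gly: 4 codons.
Arg: 6 codons.
2 × 6 × 2 × 4 × 6 = 576.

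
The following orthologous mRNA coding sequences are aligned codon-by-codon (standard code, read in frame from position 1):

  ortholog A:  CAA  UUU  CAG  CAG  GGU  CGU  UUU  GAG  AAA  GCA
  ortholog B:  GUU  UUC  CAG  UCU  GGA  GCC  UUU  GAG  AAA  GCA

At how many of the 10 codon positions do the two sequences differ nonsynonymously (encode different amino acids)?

3

Codon 1: CAA Gln / GUU Val — nonsynonymous.
Codon 2: UUU Phe / UUC Phe — synonymous.
Codon 3: CAG Gln / CAG Gln — identical.
Codon 4: CAG Gln / UCU Ser — nonsynonymous.
Codon 5: GGU Gly / GGA Gly — synonymous.
Codon 6: CGU Arg / GCC Ala — nonsynonymous.
Codon 7: UUU Phe / UUU Phe — identical.
Codon 8: GAG Glu / GAG Glu — identical.
Codon 9: AAA Lys / AAA Lys — identical.
Codon 10: GCA Ala / GCA Ala — identical.
Nonsynonymous differences: 3.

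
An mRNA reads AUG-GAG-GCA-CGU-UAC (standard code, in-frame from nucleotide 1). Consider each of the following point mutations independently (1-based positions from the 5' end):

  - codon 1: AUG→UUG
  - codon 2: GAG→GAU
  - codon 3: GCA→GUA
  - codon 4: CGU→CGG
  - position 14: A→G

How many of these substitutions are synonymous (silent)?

1

Codon 1: AUG (Met) → UUG (Leu) — missense.
Codon 2: GAG (Glu) → GAU (Asp) — missense.
Codon 3: GCA (Ala) → GUA (Val) — missense.
Codon 4: CGU (Arg) → CGG (Arg) — synonymous.
Codon 5: UAC (Tyr) → UGC (Cys) — missense.
Synonymous: 1 of 5.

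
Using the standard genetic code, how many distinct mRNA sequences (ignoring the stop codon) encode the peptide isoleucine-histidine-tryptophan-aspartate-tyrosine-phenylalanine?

48

Ile: 3 codons.
His: 2 codons.
Trp: 1 codon.
Asp: 2 codons.
Tyr: 2 codons.
Phe: 2 codons.
3 × 2 × 1 × 2 × 2 × 2 = 48.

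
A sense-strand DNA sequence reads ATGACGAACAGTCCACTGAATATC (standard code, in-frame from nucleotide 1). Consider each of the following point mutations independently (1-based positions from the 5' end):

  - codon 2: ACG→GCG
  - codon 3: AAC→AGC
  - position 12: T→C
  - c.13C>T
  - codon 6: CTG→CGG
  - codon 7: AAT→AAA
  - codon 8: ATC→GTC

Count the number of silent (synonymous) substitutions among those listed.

Codon 2: ACG (Thr) → GCG (Ala) — missense.
Codon 3: AAC (Asn) → AGC (Ser) — missense.
Codon 4: AGT (Ser) → AGC (Ser) — synonymous.
Codon 5: CCA (Pro) → TCA (Ser) — missense.
Codon 6: CTG (Leu) → CGG (Arg) — missense.
Codon 7: AAT (Asn) → AAA (Lys) — missense.
Codon 8: ATC (Ile) → GTC (Val) — missense.
Synonymous: 1 of 7.

1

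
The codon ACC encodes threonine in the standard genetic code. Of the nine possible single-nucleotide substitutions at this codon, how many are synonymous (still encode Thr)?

Position 1: none → 0 synonymous.
Position 2: none → 0 synonymous.
Position 3: ACU, ACA, ACG → 3 synonymous.
Total: 0 + 0 + 3 = 3.

3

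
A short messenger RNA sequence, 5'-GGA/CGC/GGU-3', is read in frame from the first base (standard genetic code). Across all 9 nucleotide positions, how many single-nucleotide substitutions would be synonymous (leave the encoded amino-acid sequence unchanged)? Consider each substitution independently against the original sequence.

Codon 1 (GGA, Gly): 3 synonymous substitutions.
Codon 2 (CGC, Arg): 3 synonymous substitutions.
Codon 3 (GGU, Gly): 3 synonymous substitutions.
Total: 3 + 3 + 3 = 9.

9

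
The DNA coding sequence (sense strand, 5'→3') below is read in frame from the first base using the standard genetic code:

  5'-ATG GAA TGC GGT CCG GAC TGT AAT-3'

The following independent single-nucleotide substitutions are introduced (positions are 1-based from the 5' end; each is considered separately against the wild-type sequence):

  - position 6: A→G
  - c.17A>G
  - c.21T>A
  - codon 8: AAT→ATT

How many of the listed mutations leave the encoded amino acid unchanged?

Codon 2: GAA (Glu) → GAG (Glu) — synonymous.
Codon 6: GAC (Asp) → GGC (Gly) — missense.
Codon 7: TGT (Cys) → TGA (Stop) — nonsense.
Codon 8: AAT (Asn) → ATT (Ile) — missense.
Synonymous: 1 of 4.

1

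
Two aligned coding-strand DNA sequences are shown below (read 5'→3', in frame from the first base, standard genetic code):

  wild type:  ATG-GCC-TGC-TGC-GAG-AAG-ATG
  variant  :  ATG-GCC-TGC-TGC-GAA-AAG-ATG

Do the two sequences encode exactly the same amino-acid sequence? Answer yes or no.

yes

Codon 1: ATG Met / ATG Met — identical.
Codon 2: GCC Ala / GCC Ala — identical.
Codon 3: TGC Cys / TGC Cys — identical.
Codon 4: TGC Cys / TGC Cys — identical.
Codon 5: GAG Glu / GAA Glu — synonymous.
Codon 6: AAG Lys / AAG Lys — identical.
Codon 7: ATG Met / ATG Met — identical.
Nonsynonymous differences: 0 → same protein.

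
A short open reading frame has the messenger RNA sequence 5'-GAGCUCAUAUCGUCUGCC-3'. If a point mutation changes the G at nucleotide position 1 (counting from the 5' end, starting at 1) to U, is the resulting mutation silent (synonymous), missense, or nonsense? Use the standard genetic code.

nonsense

Position 1 falls in codon 1: GAG → Glu.
After the substitution the codon is UAG → Stop.
The new codon is a stop codon, so this is a nonsense mutation.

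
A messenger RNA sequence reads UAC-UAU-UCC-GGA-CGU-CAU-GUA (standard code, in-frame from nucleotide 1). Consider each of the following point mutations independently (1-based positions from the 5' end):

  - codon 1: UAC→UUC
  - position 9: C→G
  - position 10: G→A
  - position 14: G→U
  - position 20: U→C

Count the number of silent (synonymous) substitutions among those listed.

Codon 1: UAC (Tyr) → UUC (Phe) — missense.
Codon 3: UCC (Ser) → UCG (Ser) — synonymous.
Codon 4: GGA (Gly) → AGA (Arg) — missense.
Codon 5: CGU (Arg) → CUU (Leu) — missense.
Codon 7: GUA (Val) → GCA (Ala) — missense.
Synonymous: 1 of 5.

1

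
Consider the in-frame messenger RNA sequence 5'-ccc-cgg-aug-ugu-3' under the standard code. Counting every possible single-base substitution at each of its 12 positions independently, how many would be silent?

Codon 1 (CCC, Pro): 3 synonymous substitutions.
Codon 2 (CGG, Arg): 4 synonymous substitutions.
Codon 3 (AUG, Met): 0 synonymous substitutions.
Codon 4 (UGU, Cys): 1 synonymous substitution.
Total: 3 + 4 + 0 + 1 = 8.

8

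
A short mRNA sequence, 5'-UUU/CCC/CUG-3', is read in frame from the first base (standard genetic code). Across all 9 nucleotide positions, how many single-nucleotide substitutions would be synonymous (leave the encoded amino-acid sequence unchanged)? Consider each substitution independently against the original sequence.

8

Codon 1 (UUU, Phe): 1 synonymous substitution.
Codon 2 (CCC, Pro): 3 synonymous substitutions.
Codon 3 (CUG, Leu): 4 synonymous substitutions.
Total: 1 + 3 + 4 = 8.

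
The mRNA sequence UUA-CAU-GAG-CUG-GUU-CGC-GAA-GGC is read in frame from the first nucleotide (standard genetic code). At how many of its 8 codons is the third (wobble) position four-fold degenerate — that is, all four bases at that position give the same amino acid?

4

Codon 1 UUA (Leu): third position 2-fold.
Codon 2 CAU (His): third position 2-fold.
Codon 3 GAG (Glu): third position 2-fold.
Codon 4 CUG (Leu): third position 4-fold.
Codon 5 GUU (Val): third position 4-fold.
Codon 6 CGC (Arg): third position 4-fold.
Codon 7 GAA (Glu): third position 2-fold.
Codon 8 GGC (Gly): third position 4-fold.
Four-fold degenerate third positions: 4.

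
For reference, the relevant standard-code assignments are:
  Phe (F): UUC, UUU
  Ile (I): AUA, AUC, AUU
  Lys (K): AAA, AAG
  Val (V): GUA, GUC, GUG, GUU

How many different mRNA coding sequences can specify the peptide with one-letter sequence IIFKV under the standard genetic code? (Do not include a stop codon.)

Ile: 3 codons.
Ile: 3 codons.
Phe: 2 codons.
Lys: 2 codons.
Val: 4 codons.
3 × 3 × 2 × 2 × 4 = 144.

144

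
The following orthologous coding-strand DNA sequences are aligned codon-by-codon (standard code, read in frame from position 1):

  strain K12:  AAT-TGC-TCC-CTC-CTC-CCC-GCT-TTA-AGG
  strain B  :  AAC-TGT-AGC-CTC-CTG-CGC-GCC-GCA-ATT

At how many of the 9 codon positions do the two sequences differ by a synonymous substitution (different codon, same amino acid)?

Codon 1: AAT Asn / AAC Asn — synonymous.
Codon 2: TGC Cys / TGT Cys — synonymous.
Codon 3: TCC Ser / AGC Ser — synonymous.
Codon 4: CTC Leu / CTC Leu — identical.
Codon 5: CTC Leu / CTG Leu — synonymous.
Codon 6: CCC Pro / CGC Arg — nonsynonymous.
Codon 7: GCT Ala / GCC Ala — synonymous.
Codon 8: TTA Leu / GCA Ala — nonsynonymous.
Codon 9: AGG Arg / ATT Ile — nonsynonymous.
Synonymous differences: 5.

5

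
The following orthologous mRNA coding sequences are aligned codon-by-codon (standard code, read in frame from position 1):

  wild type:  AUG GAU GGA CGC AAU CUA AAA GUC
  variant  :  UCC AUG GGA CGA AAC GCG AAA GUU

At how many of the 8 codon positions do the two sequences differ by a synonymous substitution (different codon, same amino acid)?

3

Codon 1: AUG Met / UCC Ser — nonsynonymous.
Codon 2: GAU Asp / AUG Met — nonsynonymous.
Codon 3: GGA Gly / GGA Gly — identical.
Codon 4: CGC Arg / CGA Arg — synonymous.
Codon 5: AAU Asn / AAC Asn — synonymous.
Codon 6: CUA Leu / GCG Ala — nonsynonymous.
Codon 7: AAA Lys / AAA Lys — identical.
Codon 8: GUC Val / GUU Val — synonymous.
Synonymous differences: 3.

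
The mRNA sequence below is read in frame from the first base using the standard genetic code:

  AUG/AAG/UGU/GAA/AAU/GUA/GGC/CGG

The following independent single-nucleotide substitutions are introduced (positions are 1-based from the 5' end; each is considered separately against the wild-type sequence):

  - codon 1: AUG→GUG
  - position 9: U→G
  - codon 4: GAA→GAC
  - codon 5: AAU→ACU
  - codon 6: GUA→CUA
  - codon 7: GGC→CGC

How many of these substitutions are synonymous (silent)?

0

Codon 1: AUG (Met) → GUG (Val) — missense.
Codon 3: UGU (Cys) → UGG (Trp) — missense.
Codon 4: GAA (Glu) → GAC (Asp) — missense.
Codon 5: AAU (Asn) → ACU (Thr) — missense.
Codon 6: GUA (Val) → CUA (Leu) — missense.
Codon 7: GGC (Gly) → CGC (Arg) — missense.
Synonymous: 0 of 6.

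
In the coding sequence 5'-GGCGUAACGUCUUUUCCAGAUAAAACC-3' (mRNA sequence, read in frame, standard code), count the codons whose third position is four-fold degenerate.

Codon 1 GGC (Gly): third position 4-fold.
Codon 2 GUA (Val): third position 4-fold.
Codon 3 ACG (Thr): third position 4-fold.
Codon 4 UCU (Ser): third position 4-fold.
Codon 5 UUU (Phe): third position 2-fold.
Codon 6 CCA (Pro): third position 4-fold.
Codon 7 GAU (Asp): third position 2-fold.
Codon 8 AAA (Lys): third position 2-fold.
Codon 9 ACC (Thr): third position 4-fold.
Four-fold degenerate third positions: 6.

6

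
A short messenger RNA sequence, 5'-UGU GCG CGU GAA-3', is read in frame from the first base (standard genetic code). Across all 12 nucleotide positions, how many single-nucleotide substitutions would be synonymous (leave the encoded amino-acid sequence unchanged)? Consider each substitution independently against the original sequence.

Codon 1 (UGU, Cys): 1 synonymous substitution.
Codon 2 (GCG, Ala): 3 synonymous substitutions.
Codon 3 (CGU, Arg): 3 synonymous substitutions.
Codon 4 (GAA, Glu): 1 synonymous substitution.
Total: 1 + 3 + 3 + 1 = 8.

8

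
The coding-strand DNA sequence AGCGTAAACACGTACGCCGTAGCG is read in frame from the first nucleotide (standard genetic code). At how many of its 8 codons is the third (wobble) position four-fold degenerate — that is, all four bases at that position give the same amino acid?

Codon 1 AGC (Ser): third position 2-fold.
Codon 2 GTA (Val): third position 4-fold.
Codon 3 AAC (Asn): third position 2-fold.
Codon 4 ACG (Thr): third position 4-fold.
Codon 5 TAC (Tyr): third position 2-fold.
Codon 6 GCC (Ala): third position 4-fold.
Codon 7 GTA (Val): third position 4-fold.
Codon 8 GCG (Ala): third position 4-fold.
Four-fold degenerate third positions: 5.

5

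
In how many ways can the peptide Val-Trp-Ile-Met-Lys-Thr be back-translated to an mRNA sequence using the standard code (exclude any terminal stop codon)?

96

Val: 4 codons.
Trp: 1 codon.
Ile: 3 codons.
Met: 1 codon.
Lys: 2 codons.
Thr: 4 codons.
4 × 1 × 3 × 1 × 2 × 4 = 96.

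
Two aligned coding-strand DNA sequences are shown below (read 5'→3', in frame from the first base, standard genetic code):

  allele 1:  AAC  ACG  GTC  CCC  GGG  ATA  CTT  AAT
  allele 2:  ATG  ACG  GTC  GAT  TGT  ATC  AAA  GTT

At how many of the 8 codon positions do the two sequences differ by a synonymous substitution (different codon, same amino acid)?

1

Codon 1: AAC Asn / ATG Met — nonsynonymous.
Codon 2: ACG Thr / ACG Thr — identical.
Codon 3: GTC Val / GTC Val — identical.
Codon 4: CCC Pro / GAT Asp — nonsynonymous.
Codon 5: GGG Gly / TGT Cys — nonsynonymous.
Codon 6: ATA Ile / ATC Ile — synonymous.
Codon 7: CTT Leu / AAA Lys — nonsynonymous.
Codon 8: AAT Asn / GTT Val — nonsynonymous.
Synonymous differences: 1.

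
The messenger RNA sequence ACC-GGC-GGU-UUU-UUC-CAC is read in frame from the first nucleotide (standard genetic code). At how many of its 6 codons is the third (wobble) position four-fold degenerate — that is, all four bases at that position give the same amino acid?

3

Codon 1 ACC (Thr): third position 4-fold.
Codon 2 GGC (Gly): third position 4-fold.
Codon 3 GGU (Gly): third position 4-fold.
Codon 4 UUU (Phe): third position 2-fold.
Codon 5 UUC (Phe): third position 2-fold.
Codon 6 CAC (His): third position 2-fold.
Four-fold degenerate third positions: 3.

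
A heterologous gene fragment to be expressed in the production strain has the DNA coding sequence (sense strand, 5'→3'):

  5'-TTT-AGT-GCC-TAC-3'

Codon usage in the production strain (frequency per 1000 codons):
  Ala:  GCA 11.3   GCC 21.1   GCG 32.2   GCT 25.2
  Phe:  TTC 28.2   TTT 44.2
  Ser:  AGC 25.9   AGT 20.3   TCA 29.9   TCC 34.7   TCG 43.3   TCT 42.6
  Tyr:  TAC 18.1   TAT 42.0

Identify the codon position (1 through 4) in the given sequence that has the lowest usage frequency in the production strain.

Codon 1 TTT (Phe): 44.2 per 1000.
Codon 2 AGT (Ser): 20.3 per 1000.
Codon 3 GCC (Ala): 21.1 per 1000.
Codon 4 TAC (Tyr): 18.1 per 1000.
Lowest frequency is 18.1 at codon 4.

4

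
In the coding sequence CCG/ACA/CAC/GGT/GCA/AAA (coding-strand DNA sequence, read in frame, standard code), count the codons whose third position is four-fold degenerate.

Codon 1 CCG (Pro): third position 4-fold.
Codon 2 ACA (Thr): third position 4-fold.
Codon 3 CAC (His): third position 2-fold.
Codon 4 GGT (Gly): third position 4-fold.
Codon 5 GCA (Ala): third position 4-fold.
Codon 6 AAA (Lys): third position 2-fold.
Four-fold degenerate third positions: 4.

4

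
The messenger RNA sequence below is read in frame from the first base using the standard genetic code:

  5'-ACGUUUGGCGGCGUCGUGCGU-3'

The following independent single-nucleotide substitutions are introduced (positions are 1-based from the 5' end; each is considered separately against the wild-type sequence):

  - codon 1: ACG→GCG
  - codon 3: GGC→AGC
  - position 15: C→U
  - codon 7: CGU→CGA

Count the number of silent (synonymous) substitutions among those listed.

2

Codon 1: ACG (Thr) → GCG (Ala) — missense.
Codon 3: GGC (Gly) → AGC (Ser) — missense.
Codon 5: GUC (Val) → GUU (Val) — synonymous.
Codon 7: CGU (Arg) → CGA (Arg) — synonymous.
Synonymous: 2 of 4.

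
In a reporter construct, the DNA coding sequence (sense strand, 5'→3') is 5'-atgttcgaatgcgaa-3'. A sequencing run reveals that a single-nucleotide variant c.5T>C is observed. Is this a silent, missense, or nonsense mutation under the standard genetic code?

missense

Position 5 falls in codon 2: TTC → Phe.
After the substitution the codon is TCC → Ser.
Phe ≠ Ser, so this is a missense mutation.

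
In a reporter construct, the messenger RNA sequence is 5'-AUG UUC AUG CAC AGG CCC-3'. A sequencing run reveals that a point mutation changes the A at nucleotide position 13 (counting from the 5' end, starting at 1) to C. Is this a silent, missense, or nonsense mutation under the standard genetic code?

Position 13 falls in codon 5: AGG → Arg.
After the substitution the codon is CGG → Arg.
Both encode Arg, so the change is synonymous.

silent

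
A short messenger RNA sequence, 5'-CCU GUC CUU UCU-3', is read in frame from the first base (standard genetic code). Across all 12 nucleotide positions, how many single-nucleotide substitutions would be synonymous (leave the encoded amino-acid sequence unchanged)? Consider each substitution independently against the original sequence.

Codon 1 (CCU, Pro): 3 synonymous substitutions.
Codon 2 (GUC, Val): 3 synonymous substitutions.
Codon 3 (CUU, Leu): 3 synonymous substitutions.
Codon 4 (UCU, Ser): 3 synonymous substitutions.
Total: 3 + 3 + 3 + 3 = 12.

12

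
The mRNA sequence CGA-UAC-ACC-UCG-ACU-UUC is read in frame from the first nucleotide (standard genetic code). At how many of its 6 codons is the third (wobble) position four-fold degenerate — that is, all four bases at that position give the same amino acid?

4

Codon 1 CGA (Arg): third position 4-fold.
Codon 2 UAC (Tyr): third position 2-fold.
Codon 3 ACC (Thr): third position 4-fold.
Codon 4 UCG (Ser): third position 4-fold.
Codon 5 ACU (Thr): third position 4-fold.
Codon 6 UUC (Phe): third position 2-fold.
Four-fold degenerate third positions: 4.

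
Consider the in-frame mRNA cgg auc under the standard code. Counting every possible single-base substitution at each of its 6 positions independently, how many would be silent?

6

Codon 1 (CGG, Arg): 4 synonymous substitutions.
Codon 2 (AUC, Ile): 2 synonymous substitutions.
Total: 4 + 2 = 6.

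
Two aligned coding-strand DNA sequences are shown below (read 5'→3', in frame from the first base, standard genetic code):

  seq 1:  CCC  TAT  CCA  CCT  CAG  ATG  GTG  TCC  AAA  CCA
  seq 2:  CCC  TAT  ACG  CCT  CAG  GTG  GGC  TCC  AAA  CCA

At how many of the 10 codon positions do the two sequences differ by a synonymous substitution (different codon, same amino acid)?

Codon 1: CCC Pro / CCC Pro — identical.
Codon 2: TAT Tyr / TAT Tyr — identical.
Codon 3: CCA Pro / ACG Thr — nonsynonymous.
Codon 4: CCT Pro / CCT Pro — identical.
Codon 5: CAG Gln / CAG Gln — identical.
Codon 6: ATG Met / GTG Val — nonsynonymous.
Codon 7: GTG Val / GGC Gly — nonsynonymous.
Codon 8: TCC Ser / TCC Ser — identical.
Codon 9: AAA Lys / AAA Lys — identical.
Codon 10: CCA Pro / CCA Pro — identical.
Synonymous differences: 0.

0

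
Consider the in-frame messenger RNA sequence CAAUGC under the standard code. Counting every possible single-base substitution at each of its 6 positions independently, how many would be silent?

Codon 1 (CAA, Gln): 1 synonymous substitution.
Codon 2 (UGC, Cys): 1 synonymous substitution.
Total: 1 + 1 = 2.

2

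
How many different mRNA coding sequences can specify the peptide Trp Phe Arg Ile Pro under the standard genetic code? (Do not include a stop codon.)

144

Trp: 1 codon.
Phe: 2 codons.
Arg: 6 codons.
Ile: 3 codons.
Pro: 4 codons.
1 × 2 × 6 × 3 × 4 = 144.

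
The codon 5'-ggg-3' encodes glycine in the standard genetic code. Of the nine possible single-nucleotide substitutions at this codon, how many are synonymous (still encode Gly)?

3

Position 1: none → 0 synonymous.
Position 2: none → 0 synonymous.
Position 3: GGT, GGC, GGA → 3 synonymous.
Total: 0 + 0 + 3 = 3.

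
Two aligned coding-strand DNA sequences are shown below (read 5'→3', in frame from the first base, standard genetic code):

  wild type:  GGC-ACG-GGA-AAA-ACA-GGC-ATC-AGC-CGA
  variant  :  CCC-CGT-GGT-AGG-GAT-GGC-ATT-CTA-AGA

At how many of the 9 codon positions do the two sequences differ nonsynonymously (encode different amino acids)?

Codon 1: GGC Gly / CCC Pro — nonsynonymous.
Codon 2: ACG Thr / CGT Arg — nonsynonymous.
Codon 3: GGA Gly / GGT Gly — synonymous.
Codon 4: AAA Lys / AGG Arg — nonsynonymous.
Codon 5: ACA Thr / GAT Asp — nonsynonymous.
Codon 6: GGC Gly / GGC Gly — identical.
Codon 7: ATC Ile / ATT Ile — synonymous.
Codon 8: AGC Ser / CTA Leu — nonsynonymous.
Codon 9: CGA Arg / AGA Arg — synonymous.
Nonsynonymous differences: 5.

5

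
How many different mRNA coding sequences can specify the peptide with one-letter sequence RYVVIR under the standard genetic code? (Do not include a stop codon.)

3456

Arg: 6 codons.
Tyr: 2 codons.
Val: 4 codons.
Val: 4 codons.
Ile: 3 codons.
Arg: 6 codons.
6 × 2 × 4 × 4 × 3 × 6 = 3456.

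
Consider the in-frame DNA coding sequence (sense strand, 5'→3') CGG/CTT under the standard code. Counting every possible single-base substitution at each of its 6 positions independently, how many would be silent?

7

Codon 1 (CGG, Arg): 4 synonymous substitutions.
Codon 2 (CTT, Leu): 3 synonymous substitutions.
Total: 4 + 3 = 7.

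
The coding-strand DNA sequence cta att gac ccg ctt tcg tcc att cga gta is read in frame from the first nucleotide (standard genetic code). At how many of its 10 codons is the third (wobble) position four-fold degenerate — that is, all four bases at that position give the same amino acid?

7

Codon 1 CTA (Leu): third position 4-fold.
Codon 2 ATT (Ile): third position 3-fold.
Codon 3 GAC (Asp): third position 2-fold.
Codon 4 CCG (Pro): third position 4-fold.
Codon 5 CTT (Leu): third position 4-fold.
Codon 6 TCG (Ser): third position 4-fold.
Codon 7 TCC (Ser): third position 4-fold.
Codon 8 ATT (Ile): third position 3-fold.
Codon 9 CGA (Arg): third position 4-fold.
Codon 10 GTA (Val): third position 4-fold.
Four-fold degenerate third positions: 7.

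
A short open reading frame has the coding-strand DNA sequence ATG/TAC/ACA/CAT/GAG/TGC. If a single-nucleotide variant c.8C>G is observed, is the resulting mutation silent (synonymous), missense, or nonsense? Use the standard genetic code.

Position 8 falls in codon 3: ACA → Thr.
After the substitution the codon is AGA → Arg.
Thr ≠ Arg, so this is a missense mutation.

missense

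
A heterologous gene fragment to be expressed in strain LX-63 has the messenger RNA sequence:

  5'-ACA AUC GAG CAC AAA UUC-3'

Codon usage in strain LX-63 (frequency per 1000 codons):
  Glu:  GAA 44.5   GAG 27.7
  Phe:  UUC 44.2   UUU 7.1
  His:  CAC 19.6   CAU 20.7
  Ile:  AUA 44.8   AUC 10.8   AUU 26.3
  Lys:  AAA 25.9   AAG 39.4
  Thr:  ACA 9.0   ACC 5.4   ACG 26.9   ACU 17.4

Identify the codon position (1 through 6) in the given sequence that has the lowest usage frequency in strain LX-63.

1

Codon 1 ACA (Thr): 9.0 per 1000.
Codon 2 AUC (Ile): 10.8 per 1000.
Codon 3 GAG (Glu): 27.7 per 1000.
Codon 4 CAC (His): 19.6 per 1000.
Codon 5 AAA (Lys): 25.9 per 1000.
Codon 6 UUC (Phe): 44.2 per 1000.
Lowest frequency is 9.0 at codon 1.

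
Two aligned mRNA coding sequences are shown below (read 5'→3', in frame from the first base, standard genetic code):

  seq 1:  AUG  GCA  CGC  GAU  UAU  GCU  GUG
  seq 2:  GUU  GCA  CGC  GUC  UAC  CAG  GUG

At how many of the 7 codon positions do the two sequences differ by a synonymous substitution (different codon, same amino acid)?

1

Codon 1: AUG Met / GUU Val — nonsynonymous.
Codon 2: GCA Ala / GCA Ala — identical.
Codon 3: CGC Arg / CGC Arg — identical.
Codon 4: GAU Asp / GUC Val — nonsynonymous.
Codon 5: UAU Tyr / UAC Tyr — synonymous.
Codon 6: GCU Ala / CAG Gln — nonsynonymous.
Codon 7: GUG Val / GUG Val — identical.
Synonymous differences: 1.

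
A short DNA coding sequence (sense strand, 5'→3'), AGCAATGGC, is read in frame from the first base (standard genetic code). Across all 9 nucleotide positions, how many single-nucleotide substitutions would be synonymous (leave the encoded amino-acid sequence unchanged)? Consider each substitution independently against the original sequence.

Codon 1 (AGC, Ser): 1 synonymous substitution.
Codon 2 (AAT, Asn): 1 synonymous substitution.
Codon 3 (GGC, Gly): 3 synonymous substitutions.
Total: 1 + 1 + 3 = 5.

5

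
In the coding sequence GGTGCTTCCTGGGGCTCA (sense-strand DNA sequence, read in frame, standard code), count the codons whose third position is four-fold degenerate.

Codon 1 GGT (Gly): third position 4-fold.
Codon 2 GCT (Ala): third position 4-fold.
Codon 3 TCC (Ser): third position 4-fold.
Codon 4 TGG (Trp): third position 1-fold.
Codon 5 GGC (Gly): third position 4-fold.
Codon 6 TCA (Ser): third position 4-fold.
Four-fold degenerate third positions: 5.

5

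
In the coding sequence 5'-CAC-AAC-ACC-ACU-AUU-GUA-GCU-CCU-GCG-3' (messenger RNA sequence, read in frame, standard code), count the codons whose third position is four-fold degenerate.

6

Codon 1 CAC (His): third position 2-fold.
Codon 2 AAC (Asn): third position 2-fold.
Codon 3 ACC (Thr): third position 4-fold.
Codon 4 ACU (Thr): third position 4-fold.
Codon 5 AUU (Ile): third position 3-fold.
Codon 6 GUA (Val): third position 4-fold.
Codon 7 GCU (Ala): third position 4-fold.
Codon 8 CCU (Pro): third position 4-fold.
Codon 9 GCG (Ala): third position 4-fold.
Four-fold degenerate third positions: 6.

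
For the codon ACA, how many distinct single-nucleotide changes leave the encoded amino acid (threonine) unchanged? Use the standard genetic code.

3

Position 1: none → 0 synonymous.
Position 2: none → 0 synonymous.
Position 3: ACT, ACC, ACG → 3 synonymous.
Total: 0 + 0 + 3 = 3.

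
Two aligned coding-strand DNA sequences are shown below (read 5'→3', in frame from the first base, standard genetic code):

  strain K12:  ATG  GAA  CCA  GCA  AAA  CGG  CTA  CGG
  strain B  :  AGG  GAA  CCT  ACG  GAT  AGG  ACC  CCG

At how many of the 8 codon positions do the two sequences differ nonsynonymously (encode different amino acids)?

Codon 1: ATG Met / AGG Arg — nonsynonymous.
Codon 2: GAA Glu / GAA Glu — identical.
Codon 3: CCA Pro / CCT Pro — synonymous.
Codon 4: GCA Ala / ACG Thr — nonsynonymous.
Codon 5: AAA Lys / GAT Asp — nonsynonymous.
Codon 6: CGG Arg / AGG Arg — synonymous.
Codon 7: CTA Leu / ACC Thr — nonsynonymous.
Codon 8: CGG Arg / CCG Pro — nonsynonymous.
Nonsynonymous differences: 5.

5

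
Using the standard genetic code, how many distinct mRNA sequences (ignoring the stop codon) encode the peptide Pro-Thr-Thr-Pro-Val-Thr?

Pro: 4 codons.
Thr: 4 codons.
Thr: 4 codons.
Pro: 4 codons.
Val: 4 codons.
Thr: 4 codons.
4 × 4 × 4 × 4 × 4 × 4 = 4096.

4096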